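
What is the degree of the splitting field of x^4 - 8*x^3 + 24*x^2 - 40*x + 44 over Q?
12

The degree of the splitting field over Q equals the order of the Galois group, so first determine the group. The polynomial is an irreducible quartic over Q and its discriminant is 331776 = 576^2, a perfect square, so the Galois group is contained in A_4. The resolvent cubic y^3 - 24*y^2 + 144*y - 192 is irreducible over Q. An irreducible resolvent with square discriminant gives A_4. The Galois group A_4 (4T4) has order 12, so the splitting field has degree 12 over Q.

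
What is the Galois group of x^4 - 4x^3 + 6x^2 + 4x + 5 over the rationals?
The polynomial is an irreducible quartic over Q and its discriminant is 331776 = 576^2, a perfect square, so the Galois group is contained in A_4. The resolvent cubic y^3 - 6*y^2 - 36*y + 24 is irreducible over Q. An irreducible resolvent with square discriminant gives A_4.

A_4 (also written A4)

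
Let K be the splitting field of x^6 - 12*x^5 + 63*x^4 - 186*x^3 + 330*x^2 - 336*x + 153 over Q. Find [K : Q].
The degree of the splitting field over Q equals the order of the Galois group, so first determine the group. The polynomial f is an irreducible sextic over Q, so G = Gal(f/Q) is one of the 16 transitive subgroups 6T1, ..., 6T16 of S_6. The discriminant of f is -16003008, which is not a perfect square, so G is not contained in A_6. The transitive groups of degree 6 not contained in A_6 are: C_6 (6T1, order 6), S_3 (6T2, order 6), D_6 (6T3, order 12), C_3 x S_3 (6T5, order 18), A_4 x C_2 (6T6, order 24), S_4 (6T8, order 24), S_3 x S_3 (6T9, order 36), S_4 x C_2 (6T11, order 48), (S_3 x S_3) : C_2 (6T13, order 72), PGL(2,5) (6T14, order 120), S_6 (6T16, order 720). By Dedekind's theorem, for a prime p not dividing disc(f) the degrees of the irreducible factors of f mod p form the cycle type of an element of G. Factoring f modulo the 21 such primes p <= 89 (skipping 2, 3, 7, which divide the discriminant), each new pattern first appears at: mod 5: f = (x^6 + 3x^5 + 3x^4 + 4x^3 + 4x + 3), pattern 6; mod 11: f = (x + 7)(x^5 + 3x^4 + 9x^3 + 4x^2 + 5x + 3), pattern 5+1; mod 13: f = (x + 3)(x + 12)(x^4 + 12x^3 + 3x^2 + 1), pattern 4+1+1; mod 23: f = (x + 1)(x + 5)(x^2 + x + 19)(x^2 + 4x + 5), pattern 2+2+1+1; mod 43: f = (x^3 + 13x^2 + x + 3)(x^3 + 18x^2 + 8), pattern 3+3; mod 61: f = (x^2 + 28x + 34)(x^2 + 39x + 52)(x^2 + 43x + 30), pattern 2+2+2. No other pattern occurs in this range, so the set of observed cycle types is {6, 5+1, 4+1+1, 2+2+1+1, 3+3, 2+2+2}. The candidates containing elements of all these cycle types are PGL(2,5) (6T14) of order 120, S_6 (6T16) of order 720; the others are excluded. The observed types are precisely the cycle types that occur in PGL(2,5) (6T14) (apart from the identity). Each of the other remaining candidates has further cycle types, and by the Chebotarev density theorem the matching factorization patterns would occur for a proportion of primes equal to their share of the group: S_6 (6T16) additionally contains elements of type 4+2, 3+2+1, 3+1+1+1, 2+1+1+1+1 (265 of its 720 elements, about 37% of primes). None of the 21 primes tested shows any such pattern (for each of these groups the chance of that is below 10^-4), which rules them out. Hence G = PGL(2,5) (6T14), of order 120. The Galois group PGL(2,5) (6T14) has order 120, so the splitting field has degree 120 over Q.

120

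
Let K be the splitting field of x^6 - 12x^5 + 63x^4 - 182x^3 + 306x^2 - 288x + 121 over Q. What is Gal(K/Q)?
The polynomial f is an irreducible sextic over Q, so G = Gal(f/Q) is one of the 16 transitive subgroups 6T1, ..., 6T16 of S_6. The discriminant of f is -16003008, which is not a perfect square, so G is not contained in A_6. The transitive groups of degree 6 not contained in A_6 are: C_6 (6T1, order 6), S_3 (6T2, order 6), D_6 (6T3, order 12), C_3 x S_3 (6T5, order 18), A_4 x C_2 (6T6, order 24), S_4 (6T8, order 24), S_3 x S_3 (6T9, order 36), S_4 x C_2 (6T11, order 48), (S_3 x S_3) : C_2 (6T13, order 72), PGL(2,5) (6T14, order 120), S_6 (6T16, order 720). By Dedekind's theorem, for a prime p not dividing disc(f) the degrees of the irreducible factors of f mod p form the cycle type of an element of G. Factoring f modulo the 21 such primes p <= 89 (skipping 2, 3, 7, which divide the discriminant), each new pattern first appears at: mod 5: f = (x^6 + 3x^5 + 3x^4 + 3x^3 + x^2 + 2x + 1), pattern 6; mod 11: f = (x)(x^5 + 10x^4 + 8x^3 + 5x^2 + 9x + 9), pattern 5+1; mod 13: f = (x + 6)(x + 10)(x^4 + 11x^3 + 9x^2 + 2x + 7), pattern 4+1+1; mod 23: f = (x + 14)(x + 18)(x^2 + 11x + 14)(x^2 + 14x + 16), pattern 2+2+1+1; mod 43: f = (x^3 + 13x^2 + 20x + 27)(x^3 + 18x^2 + 24x + 22), pattern 3+3; mod 61: f = (x^2 + 10x + 35)(x^2 + 14x + 41)(x^2 + 25x + 40), pattern 2+2+2. No other pattern occurs in this range, so the set of observed cycle types is {6, 5+1, 4+1+1, 2+2+1+1, 3+3, 2+2+2}. The candidates containing elements of all these cycle types are PGL(2,5) (6T14) of order 120, S_6 (6T16) of order 720; the others are excluded. The observed types are precisely the cycle types that occur in PGL(2,5) (6T14) (apart from the identity). Each of the other remaining candidates has further cycle types, and by the Chebotarev density theorem the matching factorization patterns would occur for a proportion of primes equal to their share of the group: S_6 (6T16) additionally contains elements of type 4+2, 3+2+1, 3+1+1+1, 2+1+1+1+1 (265 of its 720 elements, about 37% of primes). None of the 21 primes tested shows any such pattern (for each of these groups the chance of that is below 10^-4), which rules them out. Hence G = PGL(2,5) (6T14), of order 120.

PGL(2,5) (order 120)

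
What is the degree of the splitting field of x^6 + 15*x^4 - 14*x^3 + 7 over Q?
120

The degree of the splitting field over Q equals the order of the Galois group, so first determine the group. The polynomial f is an irreducible sextic over Q, so G = Gal(f/Q) is one of the 16 transitive subgroups 6T1, ..., 6T16 of S_6. The discriminant of f is -5217636731328, which is not a perfect square, so G is not contained in A_6. The transitive groups of degree 6 not contained in A_6 are: C_6 (6T1, order 6), S_3 (6T2, order 6), D_6 (6T3, order 12), C_3 x S_3 (6T5, order 18), A_4 x C_2 (6T6, order 24), S_4 (6T8, order 24), S_3 x S_3 (6T9, order 36), S_4 x C_2 (6T11, order 48), (S_3 x S_3) : C_2 (6T13, order 72), PGL(2,5) (6T14, order 120), S_6 (6T16, order 720). By Dedekind's theorem, for a prime p not dividing disc(f) the degrees of the irreducible factors of f mod p form the cycle type of an element of G. Factoring f modulo the 21 such primes p <= 89 (skipping 2, 3, 7, which divide the discriminant), each new pattern first appears at: mod 5: f = (x^6 + x^3 + 2), pattern 6; mod 11: f = (x + 8)(x^5 + 3x^4 + 2x^3 + 3x^2 + 9x + 5), pattern 5+1; mod 13: f = (x + 8)(x + 10)(x^4 + 8x^3 + 12x^2 + x + 10), pattern 4+1+1; mod 23: f = (x + 10)(x + 12)(x^2 + 6x + 21)(x^2 + 18x + 20), pattern 2+2+1+1; mod 43: f = (x^3 + 5x^2 + 9x + 39)(x^3 + 38x^2 + 31x + 9), pattern 3+3; mod 61: f = (x^2 + 21x + 40)(x^2 + 45x + 58)(x^2 + 56x + 34), pattern 2+2+2. No other pattern occurs in this range, so the set of observed cycle types is {6, 5+1, 4+1+1, 2+2+1+1, 3+3, 2+2+2}. The candidates containing elements of all these cycle types are PGL(2,5) (6T14) of order 120, S_6 (6T16) of order 720; the others are excluded. The observed types are precisely the cycle types that occur in PGL(2,5) (6T14) (apart from the identity). Each of the other remaining candidates has further cycle types, and by the Chebotarev density theorem the matching factorization patterns would occur for a proportion of primes equal to their share of the group: S_6 (6T16) additionally contains elements of type 4+2, 3+2+1, 3+1+1+1, 2+1+1+1+1 (265 of its 720 elements, about 37% of primes). None of the 21 primes tested shows any such pattern (for each of these groups the chance of that is below 10^-4), which rules them out. Hence G = PGL(2,5) (6T14), of order 120. The Galois group PGL(2,5) (6T14) has order 120, so the splitting field has degree 120 over Q.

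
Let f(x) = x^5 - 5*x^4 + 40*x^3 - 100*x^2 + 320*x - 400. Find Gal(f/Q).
The polynomial f is an irreducible quintic over Q, so G = Gal(f/Q) is a transitive subgroup of S_5: one of C_5 (5T1, order 5), D_5 (5T2, order 10), F_20 (5T3, order 20), A_5 (5T4, order 60) or S_5 (5T5, order 120). The discriminant of f is 5374771200000, which is not a perfect square, so G is not contained in A_5. The transitive groups of degree 5 not contained in A_5 are: F_20 (5T3, order 20), S_5 (5T5, order 120). By Dedekind's theorem, for a prime p not dividing disc(f) the degrees of the irreducible factors of f mod p form the cycle type of an element of G. Factoring f modulo the 18 such primes p <= 73 (skipping 2, 3, 5, which divide the discriminant), each new pattern first appears at: mod 7: f = (x + 5)(x^4 + 4x^3 + 6x^2 + 3x + 4), pattern 4+1; mod 11: f = (x + 7)(x^2 + 3x + 8)(x^2 + 7x + 7), pattern 2+2+1; mod 19: f = (x^5 + 14x^4 + 2x^3 + 14x^2 + 16x + 18), pattern 5. No other pattern occurs in this range, so the set of observed cycle types is {4+1, 2+2+1, 5}. The candidates containing elements of all these cycle types are F_20 (5T3) of order 20, S_5 (5T5) of order 120; the others are excluded. The observed types are precisely the cycle types that occur in F_20 (5T3) (apart from the identity). Each of the other remaining candidates has further cycle types, and by the Chebotarev density theorem the matching factorization patterns would occur for a proportion of primes equal to their share of the group: S_5 (5T5) additionally contains elements of type 3+2, 3+1+1, 2+1+1+1 (50 of its 120 elements, about 42% of primes). None of the 18 primes tested shows any such pattern (for each of these groups the chance of that is below 10^-4), which rules them out. Hence G = F_20 (5T3), of order 20.

F_20 (also written F20)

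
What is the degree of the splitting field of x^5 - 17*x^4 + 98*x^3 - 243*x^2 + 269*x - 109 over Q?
The degree of the splitting field over Q equals the order of the Galois group, so first determine the group. The polynomial f is an irreducible quintic over Q, so G = Gal(f/Q) is a transitive subgroup of S_5: one of C_5 (5T1, order 5), D_5 (5T2, order 10), F_20 (5T3, order 20), A_5 (5T4, order 60) or S_5 (5T5, order 120). The discriminant of f is 7745089 = 2783^2, a perfect square, so G is contained in A_5. The transitive groups of degree 5 contained in A_5 are: C_5 (5T1, order 5), D_5 (5T2, order 10), A_5 (5T4, order 60). By Dedekind's theorem, for a prime p not dividing disc(f) the degrees of the irreducible factors of f mod p form the cycle type of an element of G. Factoring f modulo the 14 such primes p <= 53 (skipping 11, 23, which divide the discriminant), each new pattern first appears at: mod 2: f = (x^5 + x^4 + x^2 + x + 1), pattern 5; mod 43: f = (x + 6)(x + 17)(x + 28)(x + 29)(x + 32), pattern 1+1+1+1+1. No other pattern occurs in this range, so the set of observed cycle types is {5, 1+1+1+1+1}. The candidates containing elements of all these cycle types are C_5 (5T1) of order 5, D_5 (5T2) of order 10, A_5 (5T4) of order 60; the others are excluded. The observed types are precisely the cycle types that occur in C_5 (5T1). Each of the other remaining candidates has further cycle types, and by the Chebotarev density theorem the matching factorization patterns would occur for a proportion of primes equal to their share of the group: D_5 (5T2) additionally contains elements of type 2+2+1 (5 of its 10 elements, about 50% of primes); A_5 (5T4) additionally contains elements of type 3+1+1, 2+2+1 (35 of its 60 elements, about 58% of primes). None of the 14 primes tested shows any such pattern (for each of these groups the chance of that is below 10^-4), which rules them out. Hence G = C_5 (5T1), of order 5. The Galois group C_5 (5T1) has order 5, so the splitting field has degree 5 over Q.

5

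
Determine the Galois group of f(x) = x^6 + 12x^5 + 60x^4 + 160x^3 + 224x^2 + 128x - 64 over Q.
6T7: S_4

The polynomial f is an irreducible sextic over Q, so G = Gal(f/Q) is one of the 16 transitive subgroups 6T1, ..., 6T16 of S_6. The discriminant of f is 36352603193344 = 6029312^2, a perfect square, so G is contained in A_6. The transitive groups of degree 6 contained in A_6 are: A_4 (6T4, order 12), S_4 (6T7, order 24), (C_3 x C_3) : C_4 (6T10, order 36), PSL(2,5) (6T12, order 60), A_6 (6T15, order 360). By Dedekind's theorem, for a prime p not dividing disc(f) the degrees of the irreducible factors of f mod p form the cycle type of an element of G. Factoring f modulo the 79 such primes p <= 419 (skipping 2, 23, which divide the discriminant), each new pattern first appears at: mod 3: f = (x^3 + x^2 + 2)(x^3 + 2x^2 + x + 1), pattern 3+3; mod 5: f = (x^2 + 4x + 1)(x^4 + 3x^3 + 2x^2 + 4x + 1), pattern 4+2; mod 19: f = (x + 11)(x + 12)(x^2 + 3x + 5)(x^2 + 5x + 9), pattern 2+2+1+1; mod 223: f = (x + 34)(x + 69)(x + 111)(x + 116)(x + 158)(x + 193), pattern 1+1+1+1+1+1. No other pattern occurs in this range, so the set of observed cycle types is {3+3, 4+2, 2+2+1+1, 1+1+1+1+1+1}. The candidates containing elements of all these cycle types are S_4 (6T7) of order 24, (C_3 x C_3) : C_4 (6T10) of order 36, A_6 (6T15) of order 360; the others are excluded. The observed types are precisely the cycle types that occur in S_4 (6T7). Each of the other remaining candidates has further cycle types, and by the Chebotarev density theorem the matching factorization patterns would occur for a proportion of primes equal to their share of the group: (C_3 x C_3) : C_4 (6T10) additionally contains elements of type 3+1+1+1 (4 of its 36 elements, about 11% of primes); A_6 (6T15) additionally contains elements of type 5+1, 3+1+1+1 (184 of its 360 elements, about 51% of primes). None of the 79 primes tested shows any such pattern (for each of these groups the chance of that is below 10^-4), which rules them out. Hence G = S_4 (6T7), of order 24.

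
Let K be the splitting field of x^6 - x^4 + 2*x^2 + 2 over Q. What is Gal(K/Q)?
S_4 (also written S4-)

The polynomial f is an irreducible sextic over Q, so G = Gal(f/Q) is one of the 16 transitive subgroups 6T1, ..., 6T16 of S_6. The discriminant of f is -5120000, which is not a perfect square, so G is not contained in A_6. The transitive groups of degree 6 not contained in A_6 are: C_6 (6T1, order 6), S_3 (6T2, order 6), D_6 (6T3, order 12), C_3 x S_3 (6T5, order 18), A_4 x C_2 (6T6, order 24), S_4 (6T8, order 24), S_3 x S_3 (6T9, order 36), S_4 x C_2 (6T11, order 48), (S_3 x S_3) : C_2 (6T13, order 72), PGL(2,5) (6T14, order 120), S_6 (6T16, order 720). By Dedekind's theorem, for a prime p not dividing disc(f) the degrees of the irreducible factors of f mod p form the cycle type of an element of G. Factoring f modulo the 22 such primes p <= 89 (skipping 2, 5, which divide the discriminant), each new pattern first appears at: mod 3: f = (x^3 + x^2 + 2)(x^3 + 2x^2 + 1), pattern 3+3; mod 7: f = (x^2 + 2)(x^2 + x + 6)(x^2 + 6x + 6), pattern 2+2+2; mod 13: f = (x + 4)(x + 9)(x^4 + 2x^2 + 8), pattern 4+1+1; mod 43: f = (x + 12)(x + 31)(x^2 + 4)(x^2 + 10), pattern 2+2+1+1. No other pattern occurs in this range, so the set of observed cycle types is {3+3, 2+2+2, 4+1+1, 2+2+1+1}. The candidates containing elements of all these cycle types are S_4 (6T8) of order 24, S_4 x C_2 (6T11) of order 48, PGL(2,5) (6T14) of order 120, S_6 (6T16) of order 720; the others are excluded. The observed types are precisely the cycle types that occur in S_4 (6T8) (apart from the identity). Each of the other remaining candidates has further cycle types, and by the Chebotarev density theorem the matching factorization patterns would occur for a proportion of primes equal to their share of the group: S_4 x C_2 (6T11) additionally contains elements of type 6, 4+2, 2+1+1+1+1 (17 of its 48 elements, about 35% of primes); PGL(2,5) (6T14) additionally contains elements of type 6, 5+1 (44 of its 120 elements, about 37% of primes); S_6 (6T16) additionally contains elements of type 6, 5+1, 4+2, 3+2+1, 3+1+1+1, 2+1+1+1+1 (529 of its 720 elements, about 73% of primes). None of the 22 primes tested shows any such pattern (for each of these groups the chance of that is below 10^-4), which rules them out. Hence G = S_4 (6T8), of order 24.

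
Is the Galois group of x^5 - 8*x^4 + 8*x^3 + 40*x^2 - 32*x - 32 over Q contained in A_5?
The polynomial is irreducible of degree 5 over Q. Its discriminant is 15352201216 = 123904^2, a perfect square. A Galois group lies in the alternating group exactly when the discriminant is a square in Q, so the Galois group (C_5) is contained in A_5.

Yes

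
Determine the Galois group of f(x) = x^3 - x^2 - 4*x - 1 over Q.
3T1: C_3

The polynomial is an irreducible cubic over Q and its discriminant is 169 = 13^2, a perfect square. For an irreducible cubic, a square discriminant forces the Galois group to be A_3, the cyclic group of order 3.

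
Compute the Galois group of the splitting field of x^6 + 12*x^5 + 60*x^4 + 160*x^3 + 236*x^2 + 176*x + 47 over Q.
S_4 (also written S4+)

The polynomial f is an irreducible sextic over Q, so G = Gal(f/Q) is one of the 16 transitive subgroups 6T1, ..., 6T16 of S_6. The discriminant of f is 3356224 = 1832^2, a perfect square, so G is contained in A_6. The transitive groups of degree 6 contained in A_6 are: A_4 (6T4, order 12), S_4 (6T7, order 24), (C_3 x C_3) : C_4 (6T10, order 36), PSL(2,5) (6T12, order 60), A_6 (6T15, order 360). By Dedekind's theorem, for a prime p not dividing disc(f) the degrees of the irreducible factors of f mod p form the cycle type of an element of G. Factoring f modulo the 79 such primes p <= 419 (skipping 2, 229, which divide the discriminant), each new pattern first appears at: mod 3: f = (x^3 + x^2 + 2)(x^3 + 2x^2 + x + 1), pattern 3+3; mod 7: f = (x^2 + 4x + 1)(x^4 + x^3 + 6x^2 + 2x + 5), pattern 4+2; mod 23: f = (x + 11)(x + 16)(x^2 + 3x + 20)(x^2 + 5x + 1), pattern 2+2+1+1; mod 193: f = (x + 89)(x + 92)(x + 95)(x + 102)(x + 105)(x + 108), pattern 1+1+1+1+1+1. No other pattern occurs in this range, so the set of observed cycle types is {3+3, 4+2, 2+2+1+1, 1+1+1+1+1+1}. The candidates containing elements of all these cycle types are S_4 (6T7) of order 24, (C_3 x C_3) : C_4 (6T10) of order 36, A_6 (6T15) of order 360; the others are excluded. The observed types are precisely the cycle types that occur in S_4 (6T7). Each of the other remaining candidates has further cycle types, and by the Chebotarev density theorem the matching factorization patterns would occur for a proportion of primes equal to their share of the group: (C_3 x C_3) : C_4 (6T10) additionally contains elements of type 3+1+1+1 (4 of its 36 elements, about 11% of primes); A_6 (6T15) additionally contains elements of type 5+1, 3+1+1+1 (184 of its 360 elements, about 51% of primes). None of the 79 primes tested shows any such pattern (for each of these groups the chance of that is below 10^-4), which rules them out. Hence G = S_4 (6T7), of order 24.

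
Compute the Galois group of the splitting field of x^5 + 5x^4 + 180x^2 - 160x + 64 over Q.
The polynomial f is an irreducible quintic over Q, so G = Gal(f/Q) is a transitive subgroup of S_5: one of C_5 (5T1, order 5), D_5 (5T2, order 10), F_20 (5T3, order 20), A_5 (5T4, order 60) or S_5 (5T5, order 120). The discriminant of f is 681836544000000 = 26112000^2, a perfect square, so G is contained in A_5. The transitive groups of degree 5 contained in A_5 are: C_5 (5T1, order 5), D_5 (5T2, order 10), A_5 (5T4, order 60). By Dedekind's theorem, for a prime p not dividing disc(f) the degrees of the irreducible factors of f mod p form the cycle type of an element of G. Factoring f modulo the 23 such primes p <= 103 (skipping 2, 3, 5, 17, which divide the discriminant), each new pattern first appears at: mod 7: f = (x^5 + 5x^4 + 5x^2 + x + 1), pattern 5; mod 29: f = (x + 13)(x^2 + 7x + 13)(x^2 + 14x + 22), pattern 2+2+1. No other pattern occurs in this range, so the set of observed cycle types is {5, 2+2+1}. The candidates containing elements of all these cycle types are D_5 (5T2) of order 10, A_5 (5T4) of order 60; the others are excluded. The observed types are precisely the cycle types that occur in D_5 (5T2) (apart from the identity). Each of the other remaining candidates has further cycle types, and by the Chebotarev density theorem the matching factorization patterns would occur for a proportion of primes equal to their share of the group: A_5 (5T4) additionally contains elements of type 3+1+1 (20 of its 60 elements, about 33% of primes). None of the 23 primes tested shows any such pattern (for each of these groups the chance of that is below 10^-4), which rules them out. Hence G = D_5 (5T2), of order 10.

5T2: D_5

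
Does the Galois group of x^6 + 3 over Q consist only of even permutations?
The polynomial is irreducible of degree 6 over Q. Its discriminant is -11337408, which is not a perfect square. A Galois group lies in the alternating group exactly when the discriminant is a square in Q, so the Galois group (S_3) is not contained in A_6.

No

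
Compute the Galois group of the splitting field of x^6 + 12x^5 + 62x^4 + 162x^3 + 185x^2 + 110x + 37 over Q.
The polynomial f is an irreducible sextic over Q, so G = Gal(f/Q) is one of the 16 transitive subgroups 6T1, ..., 6T16 of S_6. The discriminant of f is 94085654450176 = 9699776^2, a perfect square, so G is contained in A_6. The transitive groups of degree 6 contained in A_6 are: A_4 (6T4, order 12), S_4 (6T7, order 24), (C_3 x C_3) : C_4 (6T10, order 36), PSL(2,5) (6T12, order 60), A_6 (6T15, order 360). By Dedekind's theorem, for a prime p not dividing disc(f) the degrees of the irreducible factors of f mod p form the cycle type of an element of G. Factoring f modulo the 79 such primes p <= 419 (skipping 2, 31, which divide the discriminant), each new pattern first appears at: mod 3: f = (x^2 + 2x + 2)(x^4 + x^3 + x^2 + 2x + 2), pattern 4+2; mod 5: f = (x^3 + 3x^2 + 4)(x^3 + 4x^2 + 3), pattern 3+3; mod 11: f = (x + 5)(x + 6)(x^2 + 3x + 3)(x^2 + 9x + 2), pattern 2+2+1+1; mod 67: f = (x + 2)(x + 5)(x + 10)(x + 11)(x + 17)(x + 34), pattern 1+1+1+1+1+1. No other pattern occurs in this range, so the set of observed cycle types is {4+2, 3+3, 2+2+1+1, 1+1+1+1+1+1}. The candidates containing elements of all these cycle types are S_4 (6T7) of order 24, (C_3 x C_3) : C_4 (6T10) of order 36, A_6 (6T15) of order 360; the others are excluded. The observed types are precisely the cycle types that occur in S_4 (6T7). Each of the other remaining candidates has further cycle types, and by the Chebotarev density theorem the matching factorization patterns would occur for a proportion of primes equal to their share of the group: (C_3 x C_3) : C_4 (6T10) additionally contains elements of type 3+1+1+1 (4 of its 36 elements, about 11% of primes); A_6 (6T15) additionally contains elements of type 5+1, 3+1+1+1 (184 of its 360 elements, about 51% of primes). None of the 79 primes tested shows any such pattern (for each of these groups the chance of that is below 10^-4), which rules them out. Hence G = S_4 (6T7), of order 24.

S_4 (also written S4+)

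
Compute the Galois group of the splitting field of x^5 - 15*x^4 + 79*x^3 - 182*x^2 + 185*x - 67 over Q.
5T1: C_5

The polynomial f is an irreducible quintic over Q, so G = Gal(f/Q) is a transitive subgroup of S_5: one of C_5 (5T1, order 5), D_5 (5T2, order 10), F_20 (5T3, order 20), A_5 (5T4, order 60) or S_5 (5T5, order 120). The discriminant of f is 7745089 = 2783^2, a perfect square, so G is contained in A_5. The transitive groups of degree 5 contained in A_5 are: C_5 (5T1, order 5), D_5 (5T2, order 10), A_5 (5T4, order 60). By Dedekind's theorem, for a prime p not dividing disc(f) the degrees of the irreducible factors of f mod p form the cycle type of an element of G. Factoring f modulo the 14 such primes p <= 53 (skipping 11, 23, which divide the discriminant), each new pattern first appears at: mod 2: f = (x^5 + x^4 + x^3 + x + 1), pattern 5; mod 43: f = (x + 10)(x + 13)(x + 29)(x + 30)(x + 32), pattern 1+1+1+1+1. No other pattern occurs in this range, so the set of observed cycle types is {5, 1+1+1+1+1}. The candidates containing elements of all these cycle types are C_5 (5T1) of order 5, D_5 (5T2) of order 10, A_5 (5T4) of order 60; the others are excluded. The observed types are precisely the cycle types that occur in C_5 (5T1). Each of the other remaining candidates has further cycle types, and by the Chebotarev density theorem the matching factorization patterns would occur for a proportion of primes equal to their share of the group: D_5 (5T2) additionally contains elements of type 2+2+1 (5 of its 10 elements, about 50% of primes); A_5 (5T4) additionally contains elements of type 3+1+1, 2+2+1 (35 of its 60 elements, about 58% of primes). None of the 14 primes tested shows any such pattern (for each of these groups the chance of that is below 10^-4), which rules them out. Hence G = C_5 (5T1), of order 5.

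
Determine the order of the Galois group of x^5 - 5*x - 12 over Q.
The degree of the splitting field over Q equals the order of the Galois group, so first determine the group. The polynomial f is an irreducible quintic over Q, so G = Gal(f/Q) is a transitive subgroup of S_5: one of C_5 (5T1, order 5), D_5 (5T2, order 10), F_20 (5T3, order 20), A_5 (5T4, order 60) or S_5 (5T5, order 120). The discriminant of f is 64000000 = 8000^2, a perfect square, so G is contained in A_5. The transitive groups of degree 5 contained in A_5 are: C_5 (5T1, order 5), D_5 (5T2, order 10), A_5 (5T4, order 60). By Dedekind's theorem, for a prime p not dividing disc(f) the degrees of the irreducible factors of f mod p form the cycle type of an element of G. Factoring f modulo the 23 such primes p <= 97 (skipping 2, 5, which divide the discriminant), each new pattern first appears at: mod 3: f = (x)(x^2 + x + 2)(x^2 + 2x + 2), pattern 2+2+1; mod 7: f = (x^5 + 2x + 2), pattern 5. No other pattern occurs in this range, so the set of observed cycle types is {2+2+1, 5}. The candidates containing elements of all these cycle types are D_5 (5T2) of order 10, A_5 (5T4) of order 60; the others are excluded. The observed types are precisely the cycle types that occur in D_5 (5T2) (apart from the identity). Each of the other remaining candidates has further cycle types, and by the Chebotarev density theorem the matching factorization patterns would occur for a proportion of primes equal to their share of the group: A_5 (5T4) additionally contains elements of type 3+1+1 (20 of its 60 elements, about 33% of primes). None of the 23 primes tested shows any such pattern (for each of these groups the chance of that is below 10^-4), which rules them out. Hence G = D_5 (5T2), of order 10. The Galois group D_5 (5T2) has order 10, so the splitting field has degree 10 over Q.

10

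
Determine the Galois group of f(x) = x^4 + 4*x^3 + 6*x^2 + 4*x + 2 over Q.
The polynomial is an irreducible quartic over Q and its discriminant is 256 = 16^2, a perfect square, so the Galois group is contained in A_4. The resolvent cubic y^3 - 6*y^2 + 8*y splits completely over Q, which gives the Klein four-group V_4.

V_4 (also written V4)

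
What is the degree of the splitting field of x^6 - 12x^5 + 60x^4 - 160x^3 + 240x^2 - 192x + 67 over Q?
6

The degree of the splitting field over Q equals the order of the Galois group, so first determine the group. The polynomial f is an irreducible sextic over Q, so G = Gal(f/Q) is one of the 16 transitive subgroups 6T1, ..., 6T16 of S_6. The discriminant of f is -11337408, which is not a perfect square, so G is not contained in A_6. The transitive groups of degree 6 not contained in A_6 are: C_6 (6T1, order 6), S_3 (6T2, order 6), D_6 (6T3, order 12), C_3 x S_3 (6T5, order 18), A_4 x C_2 (6T6, order 24), S_4 (6T8, order 24), S_3 x S_3 (6T9, order 36), S_4 x C_2 (6T11, order 48), (S_3 x S_3) : C_2 (6T13, order 72), PGL(2,5) (6T14, order 120), S_6 (6T16, order 720). By Dedekind's theorem, for a prime p not dividing disc(f) the degrees of the irreducible factors of f mod p form the cycle type of an element of G. Factoring f modulo the 23 such primes p <= 97 (skipping 2, 3, which divide the discriminant), each new pattern first appears at: mod 5: f = (x^2 + 3)(x^2 + x + 1)(x^2 + 2x + 4), pattern 2+2+2; mod 7: f = (x^3 + x^2 + 5x + 1)(x^3 + x^2 + 5x + 4), pattern 3+3; mod 61: f = (x + 1)(x + 17)(x + 20)(x + 37)(x + 40)(x + 56), pattern 1+1+1+1+1+1. No other pattern occurs in this range, so the set of observed cycle types is {2+2+2, 3+3, 1+1+1+1+1+1}. The candidates containing elements of all these cycle types are C_6 (6T1) of order 6, S_3 (6T2) of order 6, D_6 (6T3) of order 12, C_3 x S_3 (6T5) of order 18, A_4 x C_2 (6T6) of order 24, S_4 (6T8) of order 24, S_3 x S_3 (6T9) of order 36, S_4 x C_2 (6T11) of order 48, (S_3 x S_3) : C_2 (6T13) of order 72, PGL(2,5) (6T14) of order 120, S_6 (6T16) of order 720; the others are excluded. The observed types are precisely the cycle types that occur in S_3 (6T2). Each of the other remaining candidates has further cycle types, and by the Chebotarev density theorem the matching factorization patterns would occur for a proportion of primes equal to their share of the group: C_6 (6T1) additionally contains elements of type 6 (2 of its 6 elements, about 33% of primes); D_6 (6T3) additionally contains elements of type 6, 2+2+1+1 (5 of its 12 elements, about 42% of primes); C_3 x S_3 (6T5) additionally contains elements of type 6, 3+1+1+1 (10 of its 18 elements, about 56% of primes); A_4 x C_2 (6T6) additionally contains elements of type 6, 2+2+1+1, 2+1+1+1+1 (14 of its 24 elements, about 58% of primes); S_4 (6T8) additionally contains elements of type 4+1+1, 2+2+1+1 (9 of its 24 elements, about 38% of primes); S_3 x S_3 (6T9) additionally contains elements of type 6, 3+1+1+1, 2+2+1+1 (25 of its 36 elements, about 69% of primes); S_4 x C_2 (6T11) additionally contains elements of type 6, 4+2, 4+1+1, 2+2+1+1, 2+1+1+1+1 (32 of its 48 elements, about 67% of primes); (S_3 x S_3) : C_2 (6T13) additionally contains elements of type 6, 4+2, 3+2+1, 3+1+1+1, 2+2+1+1, 2+1+1+1+1 (61 of its 72 elements, about 85% of primes); PGL(2,5) (6T14) additionally contains elements of type 6, 5+1, 4+1+1, 2+2+1+1 (89 of its 120 elements, about 74% of primes); S_6 (6T16) additionally contains elements of type 6, 5+1, 4+2, 4+1+1, 3+2+1, 3+1+1+1, 2+2+1+1, 2+1+1+1+1 (664 of its 720 elements, about 92% of primes). None of the 23 primes tested shows any such pattern (for each of these groups the chance of that is below 10^-4), which rules them out. Hence G = S_3 (6T2), of order 6. The Galois group S_3 (6T2) has order 6, so the splitting field has degree 6 over Q.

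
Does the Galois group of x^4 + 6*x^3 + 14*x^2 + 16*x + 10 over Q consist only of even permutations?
The polynomial is irreducible of degree 4 over Q. Its discriminant is 3136 = 56^2, a perfect square. A Galois group lies in the alternating group exactly when the discriminant is a square in Q, so the Galois group (A_4) is contained in A_4.

Yes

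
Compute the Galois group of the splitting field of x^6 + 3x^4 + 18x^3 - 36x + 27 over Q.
The polynomial f is an irreducible sextic over Q, so G = Gal(f/Q) is one of the 16 transitive subgroups 6T1, ..., 6T16 of S_6. The discriminant of f is -28010528989632, which is not a perfect square, so G is not contained in A_6. The transitive groups of degree 6 not contained in A_6 are: C_6 (6T1, order 6), S_3 (6T2, order 6), D_6 (6T3, order 12), C_3 x S_3 (6T5, order 18), A_4 x C_2 (6T6, order 24), S_4 (6T8, order 24), S_3 x S_3 (6T9, order 36), S_4 x C_2 (6T11, order 48), (S_3 x S_3) : C_2 (6T13, order 72), PGL(2,5) (6T14, order 120), S_6 (6T16, order 720). By Dedekind's theorem, for a prime p not dividing disc(f) the degrees of the irreducible factors of f mod p form the cycle type of an element of G. Factoring f modulo the 21 such primes p <= 89 (skipping 2, 3, 7, which divide the discriminant), each new pattern first appears at: mod 5: f = (x^6 + 3x^4 + 3x^3 + 4x + 2), pattern 6; mod 11: f = (x + 4)(x^5 + 7x^4 + 8x^3 + 8x^2 + x + 4), pattern 5+1; mod 13: f = (x + 5)(x + 12)(x^4 + 9x^3 + 11x^2 + 6x + 5), pattern 4+1+1; mod 23: f = (x + 3)(x + 16)(x^2 + 5x + 13)(x^2 + 22x + 9), pattern 2+2+1+1; mod 43: f = (x^3 + 31)(x^3 + 3x + 30), pattern 3+3; mod 61: f = (x^2 + 28x + 6)(x^2 + 46x + 20)(x^2 + 48x + 17), pattern 2+2+2. No other pattern occurs in this range, so the set of observed cycle types is {6, 5+1, 4+1+1, 2+2+1+1, 3+3, 2+2+2}. The candidates containing elements of all these cycle types are PGL(2,5) (6T14) of order 120, S_6 (6T16) of order 720; the others are excluded. The observed types are precisely the cycle types that occur in PGL(2,5) (6T14) (apart from the identity). Each of the other remaining candidates has further cycle types, and by the Chebotarev density theorem the matching factorization patterns would occur for a proportion of primes equal to their share of the group: S_6 (6T16) additionally contains elements of type 4+2, 3+2+1, 3+1+1+1, 2+1+1+1+1 (265 of its 720 elements, about 37% of primes). None of the 21 primes tested shows any such pattern (for each of these groups the chance of that is below 10^-4), which rules them out. Hence G = PGL(2,5) (6T14), of order 120.

PGL(2,5) (also written S5(6))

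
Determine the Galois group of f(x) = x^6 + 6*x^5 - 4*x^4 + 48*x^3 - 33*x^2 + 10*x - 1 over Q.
S_4, S_4(6d), the S_4-action on 6 points inside A_6

The polynomial f is an irreducible sextic over Q, so G = Gal(f/Q) is one of the 16 transitive subgroups 6T1, ..., 6T16 of S_6. The discriminant of f is 881630858304 = 938952^2, a perfect square, so G is contained in A_6. The transitive groups of degree 6 contained in A_6 are: A_4 (6T4, order 12), S_4 (6T7, order 24), (C_3 x C_3) : C_4 (6T10, order 36), PSL(2,5) (6T12, order 60), A_6 (6T15, order 360). By Dedekind's theorem, for a prime p not dividing disc(f) the degrees of the irreducible factors of f mod p form the cycle type of an element of G. Factoring f modulo the 79 such primes p <= 431 (skipping 2, 3, 7, 23, which divide the discriminant), each new pattern first appears at: mod 5: f = (x^2 + 3)(x^4 + x^3 + 3x^2 + 3), pattern 4+2; mod 13: f = (x^3 + 8x^2 + 3x + 2)(x^3 + 11x^2 + 9x + 6), pattern 3+3; mod 19: f = (x + 11)(x + 15)(x^2 + 9x + 10)(x^2 + 9x + 13), pattern 2+2+1+1; mod 223: f = (x + 26)(x + 38)(x + 68)(x + 176)(x + 181)(x + 186), pattern 1+1+1+1+1+1. No other pattern occurs in this range, so the set of observed cycle types is {4+2, 3+3, 2+2+1+1, 1+1+1+1+1+1}. The candidates containing elements of all these cycle types are S_4 (6T7) of order 24, (C_3 x C_3) : C_4 (6T10) of order 36, A_6 (6T15) of order 360; the others are excluded. The observed types are precisely the cycle types that occur in S_4 (6T7). Each of the other remaining candidates has further cycle types, and by the Chebotarev density theorem the matching factorization patterns would occur for a proportion of primes equal to their share of the group: (C_3 x C_3) : C_4 (6T10) additionally contains elements of type 3+1+1+1 (4 of its 36 elements, about 11% of primes); A_6 (6T15) additionally contains elements of type 5+1, 3+1+1+1 (184 of its 360 elements, about 51% of primes). None of the 79 primes tested shows any such pattern (for each of these groups the chance of that is below 10^-4), which rules them out. Hence G = S_4 (6T7), of order 24.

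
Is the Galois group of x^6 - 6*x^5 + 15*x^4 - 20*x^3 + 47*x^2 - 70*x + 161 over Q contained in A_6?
The polynomial is irreducible of degree 6 over Q. Its discriminant is -2693803488051200, which is not a perfect square. A Galois group lies in the alternating group exactly when the discriminant is a square in Q, so the Galois group (S_4 x C_2) is not contained in A_6.

No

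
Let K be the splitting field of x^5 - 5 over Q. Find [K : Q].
The degree of the splitting field over Q equals the order of the Galois group, so first determine the group. The polynomial f is an irreducible quintic over Q, so G = Gal(f/Q) is a transitive subgroup of S_5: one of C_5 (5T1, order 5), D_5 (5T2, order 10), F_20 (5T3, order 20), A_5 (5T4, order 60) or S_5 (5T5, order 120). The discriminant of f is 1953125, which is not a perfect square, so G is not contained in A_5. The transitive groups of degree 5 not contained in A_5 are: F_20 (5T3, order 20), S_5 (5T5, order 120). By Dedekind's theorem, for a prime p not dividing disc(f) the degrees of the irreducible factors of f mod p form the cycle type of an element of G. Factoring f modulo the 18 such primes p <= 67 (skipping 5, which divides the discriminant), each new pattern first appears at: mod 2: f = (x + 1)(x^4 + x^3 + x^2 + x + 1), pattern 4+1; mod 11: f = (x^5 + 6), pattern 5; mod 19: f = (x + 13)(x^2 + 11x + 17)(x^2 + 14x + 17), pattern 2+2+1; mod 31: f = (x + 3)(x + 6)(x + 12)(x + 17)(x + 24), pattern 1+1+1+1+1. No other pattern occurs in this range, so the set of observed cycle types is {4+1, 5, 2+2+1, 1+1+1+1+1}. The candidates containing elements of all these cycle types are F_20 (5T3) of order 20, S_5 (5T5) of order 120; the others are excluded. The observed types are precisely the cycle types that occur in F_20 (5T3). Each of the other remaining candidates has further cycle types, and by the Chebotarev density theorem the matching factorization patterns would occur for a proportion of primes equal to their share of the group: S_5 (5T5) additionally contains elements of type 3+2, 3+1+1, 2+1+1+1 (50 of its 120 elements, about 42% of primes). None of the 18 primes tested shows any such pattern (for each of these groups the chance of that is below 10^-4), which rules them out. Hence G = F_20 (5T3), of order 20. The Galois group F_20 (5T3) has order 20, so the splitting field has degree 20 over Q.

20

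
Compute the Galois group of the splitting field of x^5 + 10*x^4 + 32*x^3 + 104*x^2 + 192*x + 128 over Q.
S_5, the symmetric group on 5 letters

The polynomial f is an irreducible quintic over Q, so G = Gal(f/Q) is a transitive subgroup of S_5: one of C_5 (5T1, order 5), D_5 (5T2, order 10), F_20 (5T3, order 20), A_5 (5T4, order 60) or S_5 (5T5, order 120). The discriminant of f is 770141323264, which is not a perfect square, so G is not contained in A_5. The transitive groups of degree 5 not contained in A_5 are: F_20 (5T3, order 20), S_5 (5T5, order 120). By Dedekind's theorem, for a prime p not dividing disc(f) the degrees of the irreducible factors of f mod p form the cycle type of an element of G. Factoring f modulo the 3 such primes p <= 7 (skipping 2, which divides the discriminant), each new pattern first appears at: mod 3: f = (x^5 + x^4 + 2x^3 + 2x^2 + 2), pattern 5; mod 7: f = (x^2 + 3x + 6)(x^3 + 5x + 5), pattern 3+2. No other pattern occurs in this range, so the set of observed cycle types is {5, 3+2}. Among the candidates above, the only group containing elements of all these cycle types is S_5 (5T5) — F_20 (5T3) lacks at least one of them. Hence G = S_5 (5T5), of order 120.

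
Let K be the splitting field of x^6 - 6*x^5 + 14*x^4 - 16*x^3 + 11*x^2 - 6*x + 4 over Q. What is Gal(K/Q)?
The polynomial f is an irreducible sextic over Q, so G = Gal(f/Q) is one of the 16 transitive subgroups 6T1, ..., 6T16 of S_6. The discriminant of f is -5120000, which is not a perfect square, so G is not contained in A_6. The transitive groups of degree 6 not contained in A_6 are: C_6 (6T1, order 6), S_3 (6T2, order 6), D_6 (6T3, order 12), C_3 x S_3 (6T5, order 18), A_4 x C_2 (6T6, order 24), S_4 (6T8, order 24), S_3 x S_3 (6T9, order 36), S_4 x C_2 (6T11, order 48), (S_3 x S_3) : C_2 (6T13, order 72), PGL(2,5) (6T14, order 120), S_6 (6T16, order 720). By Dedekind's theorem, for a prime p not dividing disc(f) the degrees of the irreducible factors of f mod p form the cycle type of an element of G. Factoring f modulo the 22 such primes p <= 89 (skipping 2, 5, which divide the discriminant), each new pattern first appears at: mod 3: f = (x^3 + x^2 + x + 2)(x^3 + 2x^2 + 2x + 2), pattern 3+3; mod 7: f = (x^2 + 4x + 1)(x^2 + 5x + 3)(x^2 + 6x + 6), pattern 2+2+2; mod 13: f = (x + 3)(x + 8)(x^4 + 9x^3 + 8x^2 + 5x + 11), pattern 4+1+1; mod 43: f = (x + 11)(x + 30)(x^2 + 41x + 5)(x^2 + 41x + 11), pattern 2+2+1+1. No other pattern occurs in this range, so the set of observed cycle types is {3+3, 2+2+2, 4+1+1, 2+2+1+1}. The candidates containing elements of all these cycle types are S_4 (6T8) of order 24, S_4 x C_2 (6T11) of order 48, PGL(2,5) (6T14) of order 120, S_6 (6T16) of order 720; the others are excluded. The observed types are precisely the cycle types that occur in S_4 (6T8) (apart from the identity). Each of the other remaining candidates has further cycle types, and by the Chebotarev density theorem the matching factorization patterns would occur for a proportion of primes equal to their share of the group: S_4 x C_2 (6T11) additionally contains elements of type 6, 4+2, 2+1+1+1+1 (17 of its 48 elements, about 35% of primes); PGL(2,5) (6T14) additionally contains elements of type 6, 5+1 (44 of its 120 elements, about 37% of primes); S_6 (6T16) additionally contains elements of type 6, 5+1, 4+2, 3+2+1, 3+1+1+1, 2+1+1+1+1 (529 of its 720 elements, about 73% of primes). None of the 22 primes tested shows any such pattern (for each of these groups the chance of that is below 10^-4), which rules them out. Hence G = S_4 (6T8), of order 24.

S_4 (also written S4-)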